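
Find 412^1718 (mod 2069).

220

Using repeated squaring:
412^1 ≡ 412 (mod 2069)
412^2 ≡ 412^2 = 169744 ≡ 86 (mod 2069)
412^4 ≡ 86^2 = 7396 ≡ 1189 (mod 2069)
412^8 ≡ 1189^2 = 1413721 ≡ 594 (mod 2069)
412^16 ≡ 594^2 = 352836 ≡ 1106 (mod 2069)
412^32 ≡ 1106^2 = 1223236 ≡ 457 (mod 2069)
412^64 ≡ 457^2 = 208849 ≡ 1949 (mod 2069)
412^128 ≡ 1949^2 = 3798601 ≡ 1986 (mod 2069)
412^256 ≡ 1986^2 = 3944196 ≡ 682 (mod 2069)
412^512 ≡ 682^2 = 465124 ≡ 1668 (mod 2069)
412^1024 ≡ 1668^2 = 2782224 ≡ 1488 (mod 2069)
412^1718 = 412^1024 * 412^512 * 412^128 * 412^32 * 412^16 * 412^4 * 412^2 ≡ 1488 * 1668 * 1986 * 457 * 1106 * 1189 * 86 (mod 2069).
Accumulate the product:
1488 * 1668 = 2481984 ≡ 1253
1253 * 1986 = 2488458 ≡ 1520
1520 * 457 = 694640 ≡ 1525
1525 * 1106 = 1686650 ≡ 415
415 * 1189 = 493435 ≡ 1013
1013 * 86 = 87118 ≡ 220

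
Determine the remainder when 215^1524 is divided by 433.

Using repeated squaring:
215^1 ≡ 215 (mod 433)
215^2 ≡ 215^2 = 46225 ≡ 327 (mod 433)
215^4 ≡ 327^2 = 106929 ≡ 411 (mod 433)
215^8 ≡ 411^2 = 168921 ≡ 51 (mod 433)
215^16 ≡ 51^2 = 2601 ≡ 3 (mod 433)
215^32 ≡ 3^2 = 9 (mod 433)
215^64 ≡ 9^2 = 81 (mod 433)
215^128 ≡ 81^2 = 6561 ≡ 66 (mod 433)
215^256 ≡ 66^2 = 4356 ≡ 26 (mod 433)
215^512 ≡ 26^2 = 676 ≡ 243 (mod 433)
215^1024 ≡ 243^2 = 59049 ≡ 161 (mod 433)
215^1524 = 215^1024 * 215^256 * 215^128 * 215^64 * 215^32 * 215^16 * 215^4 ≡ 161 * 26 * 66 * 81 * 9 * 3 * 411 (mod 433).
Accumulate the product:
161 * 26 = 4186 ≡ 289
289 * 66 = 19074 ≡ 22
22 * 81 = 1782 ≡ 50
50 * 9 = 450 ≡ 17
17 * 3 = 51
51 * 411 = 20961 ≡ 177

177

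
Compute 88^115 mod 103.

Using repeated squaring:
115 in binary is 1110011, i.e. 115 = 64 + 32 + 16 + 2 + 1.
88^1 ≡ 88 (mod 103)
88^2 ≡ 88^2 = 7744 ≡ 19 (mod 103)
88^4 ≡ 19^2 = 361 ≡ 52 (mod 103)
88^8 ≡ 52^2 = 2704 ≡ 26 (mod 103)
88^16 ≡ 26^2 = 676 ≡ 58 (mod 103)
88^32 ≡ 58^2 = 3364 ≡ 68 (mod 103)
88^64 ≡ 68^2 = 4624 ≡ 92 (mod 103)
88^115 = 88^64 · 88^32 · 88^16 · 88^2 · 88^1 ≡ 92 · 68 · 58 · 19 · 88 (mod 103).
Accumulate the product:
92 · 68 = 6256 ≡ 76
76 · 58 = 4408 ≡ 82
82 · 19 = 1558 ≡ 13
13 · 88 = 1144 ≡ 11

11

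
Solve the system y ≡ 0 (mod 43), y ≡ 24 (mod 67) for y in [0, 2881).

2838

43⁻¹ mod 67: 43·53 ≡ 1 (mod 67), so 43⁻¹ ≡ 53.
y = 0 + 43·((24 − 0)·53 mod 67) = 0 + 43·66 = 2838.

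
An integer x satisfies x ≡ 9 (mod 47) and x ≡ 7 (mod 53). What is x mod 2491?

47⁻¹ mod 53: 47×44 ≡ 1 (mod 53), so 47⁻¹ ≡ 44.
x = 9 + 47×((7 − 9)×44 mod 53) = 9 + 47×18 = 855.

855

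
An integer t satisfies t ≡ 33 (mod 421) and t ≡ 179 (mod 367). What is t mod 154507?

81286

421⁻¹ mod 367: 421×34 ≡ 1 (mod 367), so 421⁻¹ ≡ 34.
t = 33 + 421×((179 − 33)×34 mod 367) = 33 + 421×193 = 81286.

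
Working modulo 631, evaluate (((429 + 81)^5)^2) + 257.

371

429 + 81 = 510
(510)^5 ≡ 138 (mod 631)
(138)^2 ≡ 114 (mod 631)
114 + 257 = 371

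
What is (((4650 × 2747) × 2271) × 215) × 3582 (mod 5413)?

4650 × 2747 = 12773550 ≡ 4283 (mod 5413)
4283 × 2271 = 9726693 ≡ 4945 (mod 5413)
4945 × 215 = 1063175 ≡ 2227 (mod 5413)
2227 × 3582 = 7977114 ≡ 3765 (mod 5413)

3765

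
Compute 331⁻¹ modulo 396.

Run the extended Euclidean algorithm:
396 = 1×331 + 65
331 = 5×65 + 6
65 = 10×6 + 5
6 = 1×5 + 1
5 = 5×1 + 0
gcd(331, 396) = 1, so the inverse exists.
Bézout: 1 = −56×396 + 67×331.
So 331⁻¹ ≡ 67 (mod 396).

67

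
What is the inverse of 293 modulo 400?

157

By the extended Euclidean algorithm:
400 = 1*293 + 107
293 = 2*107 + 79
107 = 1*79 + 28
79 = 2*28 + 23
28 = 1*23 + 5
23 = 4*5 + 3
5 = 1*3 + 2
3 = 1*2 + 1
2 = 2*1 + 0
gcd(293, 400) = 1, so the inverse exists.
Back-substitute for 1:
1 = 1*3 − 1*2
  = −1*5 + 2*3
  = 2*23 − 9*5
  = −9*28 + 11*23
  = 11*79 − 31*28
  = −31*107 + 42*79
  = 42*293 − 115*107
  = −115*400 + 157*293
So 293⁻¹ ≡ 157 (mod 400).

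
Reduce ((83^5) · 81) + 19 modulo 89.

16

(83)^5 ≡ 56 (mod 89)
56 · 81 = 4536 ≡ 86 (mod 89)
86 + 19 = 105 ≡ 16 (mod 89)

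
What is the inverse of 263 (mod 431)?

431 = 1×263 + 168
263 = 1×168 + 95
168 = 1×95 + 73
95 = 1×73 + 22
73 = 3×22 + 7
22 = 3×7 + 1
7 = 7×1 + 0
gcd(263, 431) = 1, so the inverse exists.
Back-substitute for 1:
1 = 1×22 − 3×7
  = −3×73 + 10×22
  = 10×95 − 13×73
  = −13×168 + 23×95
  = 23×263 − 36×168
  = −36×431 + 59×263
So 263⁻¹ ≡ 59 (mod 431).

59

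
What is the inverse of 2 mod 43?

22

43 = 21*2 + 1
2 = 2*1 + 0
gcd(2, 43) = 1, so the inverse exists.
Back-substitute for 1:
1 = 1*43 − 21*2
So 2⁻¹ ≡ −21 ≡ 22 (mod 43).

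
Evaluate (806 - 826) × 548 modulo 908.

844

806 - 826 = -20 ≡ 888 (mod 908)
888 × 548 = 486624 ≡ 844 (mod 908)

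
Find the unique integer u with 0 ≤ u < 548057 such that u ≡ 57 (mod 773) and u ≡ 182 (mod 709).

335539

773⁻¹ mod 709: 773×565 ≡ 1 (mod 709), so 773⁻¹ ≡ 565.
u = 57 + 773×((182 − 57)×565 mod 709) = 57 + 773×434 = 335539.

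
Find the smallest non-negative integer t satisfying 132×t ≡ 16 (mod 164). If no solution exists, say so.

gcd(132, 164) = 4, and 4 | 16, so solutions exist.
Divide through by 4: 33×t mod 41 = 4.
33⁻¹ ≡ 5 (mod 41).
t ≡ 5×4 ≡ 20 (mod 41).
The smallest non-negative solution is t = 20.

20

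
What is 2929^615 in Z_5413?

5336

Compute successive squares:
615 in binary is 1001100111, i.e. 615 = 512 + 64 + 32 + 4 + 2 + 1.
2929^1 ≡ 2929 (mod 5413)
2929^2 ≡ 2929^2 = 8579041 ≡ 4849 (mod 5413)
2929^4 ≡ 4849^2 = 23512801 ≡ 4142 (mod 5413)
2929^8 ≡ 4142^2 = 17156164 ≡ 2367 (mod 5413)
2929^16 ≡ 2367^2 = 5602689 ≡ 234 (mod 5413)
2929^32 ≡ 234^2 = 54756 ≡ 626 (mod 5413)
2929^64 ≡ 626^2 = 391876 ≡ 2140 (mod 5413)
2929^128 ≡ 2140^2 = 4579600 ≡ 202 (mod 5413)
2929^256 ≡ 202^2 = 40804 ≡ 2913 (mod 5413)
2929^512 ≡ 2913^2 = 8485569 ≡ 3398 (mod 5413)
2929^615 = 2929^512 × 2929^64 × 2929^32 × 2929^4 × 2929^2 × 2929^1 ≡ 3398 × 2140 × 626 × 4142 × 4849 × 2929 (mod 5413).
Accumulate the product:
3398 × 2140 = 7271720 ≡ 2061
2061 × 626 = 1290186 ≡ 1892
1892 × 4142 = 7836664 ≡ 4053
4053 × 4849 = 19652997 ≡ 3807
3807 × 2929 = 11150703 ≡ 5336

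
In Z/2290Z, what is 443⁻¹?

2290 = 5·443 + 75
443 = 5·75 + 68
75 = 1·68 + 7
68 = 9·7 + 5
7 = 1·5 + 2
5 = 2·2 + 1
2 = 2·1 + 0
gcd(443, 2290) = 1, so the inverse exists.
Back-substitute for 1:
1 = 1·5 − 2·2
  = −2·7 + 3·5
  = 3·68 − 29·7
  = −29·75 + 32·68
  = 32·443 − 189·75
  = −189·2290 + 977·443
So 443⁻¹ ≡ 977 (mod 2290).

977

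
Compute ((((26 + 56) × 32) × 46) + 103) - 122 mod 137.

125

26 + 56 = 82
82 × 32 = 2624 ≡ 21 (mod 137)
21 × 46 = 966 ≡ 7 (mod 137)
7 + 103 = 110
110 - 122 = -12 ≡ 125 (mod 137)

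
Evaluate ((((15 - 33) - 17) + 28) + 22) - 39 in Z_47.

23

15 - 33 = -18 ≡ 29 (mod 47)
29 - 17 = 12
12 + 28 = 40
40 + 22 = 62 ≡ 15 (mod 47)
15 - 39 = -24 ≡ 23 (mod 47)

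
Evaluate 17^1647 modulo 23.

5

1647 in binary is 11001101111, i.e. 1647 = 1024 + 512 + 64 + 32 + 8 + 4 + 2 + 1.
17^1 ≡ 17 (mod 23)
17^2 ≡ 17^2 = 289 ≡ 13 (mod 23)
17^4 ≡ 13^2 = 169 ≡ 8 (mod 23)
17^8 ≡ 8^2 = 64 ≡ 18 (mod 23)
17^16 ≡ 18^2 = 324 ≡ 2 (mod 23)
17^32 ≡ 2^2 = 4 (mod 23)
17^64 ≡ 4^2 = 16 (mod 23)
17^128 ≡ 16^2 = 256 ≡ 3 (mod 23)
17^256 ≡ 3^2 = 9 (mod 23)
17^512 ≡ 9^2 = 81 ≡ 12 (mod 23)
17^1024 ≡ 12^2 = 144 ≡ 6 (mod 23)
17^1647 = 17^1024 * 17^512 * 17^64 * 17^32 * 17^8 * 17^4 * 17^2 * 17^1 ≡ 6 * 12 * 16 * 4 * 18 * 8 * 13 * 17 (mod 23).
Accumulate the product:
6 * 12 = 72 ≡ 3
3 * 16 = 48 ≡ 2
2 * 4 = 8
8 * 18 = 144 ≡ 6
6 * 8 = 48 ≡ 2
2 * 13 = 26 ≡ 3
3 * 17 = 51 ≡ 5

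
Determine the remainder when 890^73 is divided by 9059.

73 in binary is 1001001, i.e. 73 = 64 + 8 + 1.
890^1 ≡ 890 (mod 9059)
890^2 ≡ 890^2 = 792100 ≡ 3967 (mod 9059)
890^4 ≡ 3967^2 = 15737089 ≡ 1606 (mod 9059)
890^8 ≡ 1606^2 = 2579236 ≡ 6480 (mod 9059)
890^16 ≡ 6480^2 = 41990400 ≡ 1935 (mod 9059)
890^32 ≡ 1935^2 = 3744225 ≡ 2858 (mod 9059)
890^64 ≡ 2858^2 = 8168164 ≡ 6005 (mod 9059)
890^73 = 890^64 × 890^8 × 890^1 ≡ 6005 × 6480 × 890 (mod 9059).
Accumulate the product:
6005 × 6480 = 38912400 ≡ 3995
3995 × 890 = 3555550 ≡ 4422

4422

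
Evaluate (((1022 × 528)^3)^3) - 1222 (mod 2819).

1022 × 528 = 539616 ≡ 1187 (mod 2819)
(1187)^3 ≡ 1159 (mod 2819)
(1159)^3 ≡ 2273 (mod 2819)
2273 - 1222 = 1051

1051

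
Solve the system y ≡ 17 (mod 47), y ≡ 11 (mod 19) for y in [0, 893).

581

47⁻¹ mod 19: 47*17 ≡ 1 (mod 19), so 47⁻¹ ≡ 17.
y = 17 + 47*((11 − 17)*17 mod 19) = 17 + 47*12 = 581.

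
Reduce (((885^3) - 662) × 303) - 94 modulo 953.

(885)^3 ≡ 58 (mod 953)
58 - 662 = -604 ≡ 349 (mod 953)
349 × 303 = 105747 ≡ 917 (mod 953)
917 - 94 = 823

823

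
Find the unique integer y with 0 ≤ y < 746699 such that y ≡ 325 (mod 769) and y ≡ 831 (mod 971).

161046

769⁻¹ mod 971: 769*697 ≡ 1 (mod 971), so 769⁻¹ ≡ 697.
y = 325 + 769*((831 − 325)*697 mod 971) = 325 + 769*209 = 161046.
Check: 161046 mod 769 = 325, 161046 mod 971 = 831. ✓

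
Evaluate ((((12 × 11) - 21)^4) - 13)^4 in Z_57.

12 × 11 = 132 ≡ 18 (mod 57)
18 - 21 = -3 ≡ 54 (mod 57)
(54)^4 ≡ 24 (mod 57)
24 - 13 = 11
(11)^4 ≡ 49 (mod 57)

49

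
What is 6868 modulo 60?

28

6868 = 114×60 + 28, so 6868 ≡ 28 (mod 60).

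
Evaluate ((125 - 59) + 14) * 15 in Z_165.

45

125 - 59 = 66
66 + 14 = 80
80 * 15 = 1200 ≡ 45 (mod 165)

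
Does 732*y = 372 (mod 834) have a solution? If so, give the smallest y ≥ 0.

119

gcd(732, 834) = 6, and 6 | 372, so solutions exist.
Divide through by 6: 122*y = 62 (mod 139).
122⁻¹ ≡ 49 (mod 139).
y ≡ 49*62 ≡ 119 (mod 139).
The smallest non-negative solution is y = 119.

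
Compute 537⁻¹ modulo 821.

By the extended Euclidean algorithm:
821 = 1*537 + 284
537 = 1*284 + 253
284 = 1*253 + 31
253 = 8*31 + 5
31 = 6*5 + 1
5 = 5*1 + 0
gcd(537, 821) = 1, so the inverse exists.
Bézout: 1 = 104*821 − 159*537.
So 537⁻¹ ≡ −159 ≡ 662 (mod 821).

662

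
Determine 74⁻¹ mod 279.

279 = 3·74 + 57
74 = 1·57 + 17
57 = 3·17 + 6
17 = 2·6 + 5
6 = 1·5 + 1
5 = 5·1 + 0
gcd(74, 279) = 1, so the inverse exists.
Back-substitute for 1:
1 = 1·6 − 1·5
  = −1·17 + 3·6
  = 3·57 − 10·17
  = −10·74 + 13·57
  = 13·279 − 49·74
So 74⁻¹ ≡ −49 ≡ 230 (mod 279).

230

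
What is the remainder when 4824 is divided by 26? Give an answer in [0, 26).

14

4824 = 185*26 + 14, so 4824 ≡ 14 (mod 26).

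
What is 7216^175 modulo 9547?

1039

Compute successive squares:
7216^1 ≡ 7216 (mod 9547)
7216^2 ≡ 7216^2 = 52070656 ≡ 1318 (mod 9547)
7216^4 ≡ 1318^2 = 1737124 ≡ 9117 (mod 9547)
7216^8 ≡ 9117^2 = 83119689 ≡ 3507 (mod 9547)
7216^16 ≡ 3507^2 = 12299049 ≡ 2513 (mod 9547)
7216^32 ≡ 2513^2 = 6315169 ≡ 4602 (mod 9547)
7216^64 ≡ 4602^2 = 21178404 ≡ 3158 (mod 9547)
7216^128 ≡ 3158^2 = 9972964 ≡ 5896 (mod 9547)
7216^175 = 7216^128 × 7216^32 × 7216^8 × 7216^4 × 7216^2 × 7216^1 ≡ 5896 × 4602 × 3507 × 9117 × 1318 × 7216 (mod 9547).
Accumulate the product:
5896 × 4602 = 27133392 ≡ 818
818 × 3507 = 2868726 ≡ 4626
4626 × 9117 = 42175242 ≡ 6143
6143 × 1318 = 8096474 ≡ 618
618 × 7216 = 4459488 ≡ 1039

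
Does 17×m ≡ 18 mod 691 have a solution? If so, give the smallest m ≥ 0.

123

gcd(17, 691) = 1, so a unique solution mod 691 exists.
17⁻¹ ≡ 122 (mod 691).
m ≡ 122×18 ≡ 123 (mod 691).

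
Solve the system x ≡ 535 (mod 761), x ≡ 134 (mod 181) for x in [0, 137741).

66742

761⁻¹ mod 181: 761*137 ≡ 1 (mod 181), so 761⁻¹ ≡ 137.
x = 535 + 761*((134 − 535)*137 mod 181) = 535 + 761*87 = 66742.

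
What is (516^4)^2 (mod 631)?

(516)^4 ≡ 45 (mod 631)
(45)^2 ≡ 132 (mod 631)

132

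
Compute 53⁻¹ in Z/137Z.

106

137 = 2·53 + 31
53 = 1·31 + 22
31 = 1·22 + 9
22 = 2·9 + 4
9 = 2·4 + 1
4 = 4·1 + 0
gcd(53, 137) = 1, so the inverse exists.
Back-substitute for 1:
1 = 1·9 − 2·4
  = −2·22 + 5·9
  = 5·31 − 7·22
  = −7·53 + 12·31
  = 12·137 − 31·53
So 53⁻¹ ≡ −31 ≡ 106 (mod 137).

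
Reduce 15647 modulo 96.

95

15647 = 162*96 + 95, so 15647 ≡ 95 (mod 96).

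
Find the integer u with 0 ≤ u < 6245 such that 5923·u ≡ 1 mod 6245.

6245 = 1×5923 + 322
5923 = 18×322 + 127
322 = 2×127 + 68
127 = 1×68 + 59
68 = 1×59 + 9
59 = 6×9 + 5
9 = 1×5 + 4
5 = 1×4 + 1
4 = 4×1 + 0
gcd(5923, 6245) = 1, so the inverse exists.
Back-substitute for 1:
1 = 1×5 − 1×4
  = −1×9 + 2×5
  = 2×59 − 13×9
  = −13×68 + 15×59
  = 15×127 − 28×68
  = −28×322 + 71×127
  = 71×5923 − 1306×322
  = −1306×6245 + 1377×5923
So 5923⁻¹ ≡ 1377 (mod 6245).

1377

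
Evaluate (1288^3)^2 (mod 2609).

(1288)^3 ≡ 1052 (mod 2609)
(1052)^2 ≡ 488 (mod 2609)

488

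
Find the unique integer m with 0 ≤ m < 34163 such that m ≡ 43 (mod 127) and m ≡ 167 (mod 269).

13886

127⁻¹ mod 269: 127×233 ≡ 1 (mod 269), so 127⁻¹ ≡ 233.
m = 43 + 127×((167 − 43)×233 mod 269) = 43 + 127×109 = 13886.
Check: 13886 mod 127 = 43, 13886 mod 269 = 167. ✓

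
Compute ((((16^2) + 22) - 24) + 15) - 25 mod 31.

27

(16)^2 ≡ 8 (mod 31)
8 + 22 = 30
30 - 24 = 6
6 + 15 = 21
21 - 25 = -4 ≡ 27 (mod 31)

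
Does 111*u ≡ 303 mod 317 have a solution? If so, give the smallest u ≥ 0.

37

gcd(111, 317) = 1, so a unique solution mod 317 exists.
111⁻¹ ≡ 20 (mod 317).
u ≡ 20*303 ≡ 37 (mod 317).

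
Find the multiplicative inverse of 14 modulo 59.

59 = 4*14 + 3
14 = 4*3 + 2
3 = 1*2 + 1
2 = 2*1 + 0
gcd(14, 59) = 1, so the inverse exists.
Back-substitute for 1:
1 = 1*3 − 1*2
  = −1*14 + 5*3
  = 5*59 − 21*14
So 14⁻¹ ≡ −21 ≡ 38 (mod 59).

38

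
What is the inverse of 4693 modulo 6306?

907

Run the extended Euclidean algorithm:
6306 = 1×4693 + 1613
4693 = 2×1613 + 1467
1613 = 1×1467 + 146
1467 = 10×146 + 7
146 = 20×7 + 6
7 = 1×6 + 1
6 = 6×1 + 0
gcd(4693, 6306) = 1, so the inverse exists.
Bézout: 1 = −675×6306 + 907×4693.
So 4693⁻¹ ≡ 907 (mod 6306).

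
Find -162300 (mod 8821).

-162300 = -19*8821 + 5299, so -162300 ≡ 5299 (mod 8821).

5299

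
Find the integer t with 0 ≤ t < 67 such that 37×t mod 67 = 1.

29

Apply the Euclidean algorithm and back-substitute:
67 = 1·37 + 30
37 = 1·30 + 7
30 = 4·7 + 2
7 = 3·2 + 1
2 = 2·1 + 0
gcd(37, 67) = 1, so the inverse exists.
Back-substitute for 1:
1 = 1·7 − 3·2
  = −3·30 + 13·7
  = 13·37 − 16·30
  = −16·67 + 29·37
So 37⁻¹ ≡ 29 (mod 67).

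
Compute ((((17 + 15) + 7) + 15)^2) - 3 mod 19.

17 + 15 = 32 ≡ 13 (mod 19)
13 + 7 = 20 ≡ 1 (mod 19)
1 + 15 = 16
(16)^2 ≡ 9 (mod 19)
9 - 3 = 6

6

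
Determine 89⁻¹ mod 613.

62

By the extended Euclidean algorithm:
613 = 6×89 + 79
89 = 1×79 + 10
79 = 7×10 + 9
10 = 1×9 + 1
9 = 9×1 + 0
gcd(89, 613) = 1, so the inverse exists.
Back-substitute for 1:
1 = 1×10 − 1×9
  = −1×79 + 8×10
  = 8×89 − 9×79
  = −9×613 + 62×89
So 89⁻¹ ≡ 62 (mod 613).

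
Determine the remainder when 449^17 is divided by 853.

Compute successive squares:
17 in binary is 10001, i.e. 17 = 16 + 1.
449^1 ≡ 449 (mod 853)
449^2 ≡ 449^2 = 201601 ≡ 293 (mod 853)
449^4 ≡ 293^2 = 85849 ≡ 549 (mod 853)
449^8 ≡ 549^2 = 301401 ≡ 292 (mod 853)
449^16 ≡ 292^2 = 85264 ≡ 817 (mod 853)
449^17 = 449^16 * 449^1 ≡ 817 * 449 (mod 853).
817 * 449 = 366833 ≡ 43 (mod 853).

43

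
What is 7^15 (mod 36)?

15 in binary is 1111, i.e. 15 = 8 + 4 + 2 + 1.
7^1 ≡ 7 (mod 36)
7^2 ≡ 7^2 = 49 ≡ 13 (mod 36)
7^4 ≡ 13^2 = 169 ≡ 25 (mod 36)
7^8 ≡ 25^2 = 625 ≡ 13 (mod 36)
7^15 = 7^8 × 7^4 × 7^2 × 7^1 ≡ 13 × 25 × 13 × 7 (mod 36).
Accumulate the product:
13 × 25 = 325 ≡ 1
1 × 13 = 13
13 × 7 = 91 ≡ 19

19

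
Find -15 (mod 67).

52

-15 = -1*67 + 52, so -15 ≡ 52 (mod 67).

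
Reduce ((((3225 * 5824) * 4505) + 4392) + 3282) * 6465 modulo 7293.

3225 * 5824 = 18782400 ≡ 2925 (mod 7293)
2925 * 4505 = 13177125 ≡ 5967 (mod 7293)
5967 + 4392 = 10359 ≡ 3066 (mod 7293)
3066 + 3282 = 6348
6348 * 6465 = 41039820 ≡ 2109 (mod 7293)

2109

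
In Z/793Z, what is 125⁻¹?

793 = 6*125 + 43
125 = 2*43 + 39
43 = 1*39 + 4
39 = 9*4 + 3
4 = 1*3 + 1
3 = 3*1 + 0
gcd(125, 793) = 1, so the inverse exists.
Back-substitute for 1:
1 = 1*4 − 1*3
  = −1*39 + 10*4
  = 10*43 − 11*39
  = −11*125 + 32*43
  = 32*793 − 203*125
So 125⁻¹ ≡ −203 ≡ 590 (mod 793).

590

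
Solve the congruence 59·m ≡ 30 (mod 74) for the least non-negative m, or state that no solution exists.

gcd(59, 74) = 1, so a unique solution mod 74 exists.
59⁻¹ ≡ 69 (mod 74).
m ≡ 69·30 ≡ 72 (mod 74).

72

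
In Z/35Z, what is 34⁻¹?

34

35 = 1×34 + 1
34 = 34×1 + 0
gcd(34, 35) = 1, so the inverse exists.
Bézout: 1 = 1×35 − 1×34.
So 34⁻¹ ≡ −1 ≡ 34 (mod 35).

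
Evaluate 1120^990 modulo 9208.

4144

990 in binary is 1111011110, i.e. 990 = 512 + 256 + 128 + 64 + 16 + 8 + 4 + 2.
1120^1 ≡ 1120 (mod 9208)
1120^2 ≡ 1120^2 = 1254400 ≡ 2112 (mod 9208)
1120^4 ≡ 2112^2 = 4460544 ≡ 3872 (mod 9208)
1120^8 ≡ 3872^2 = 14992384 ≡ 1760 (mod 9208)
1120^16 ≡ 1760^2 = 3097600 ≡ 3712 (mod 9208)
1120^32 ≡ 3712^2 = 13778944 ≡ 3776 (mod 9208)
1120^64 ≡ 3776^2 = 14258176 ≡ 4192 (mod 9208)
1120^128 ≡ 4192^2 = 17572864 ≡ 4000 (mod 9208)
1120^256 ≡ 4000^2 = 16000000 ≡ 5704 (mod 9208)
1120^512 ≡ 5704^2 = 32535616 ≡ 3752 (mod 9208)
1120^990 = 1120^512 × 1120^256 × 1120^128 × 1120^64 × 1120^16 × 1120^8 × 1120^4 × 1120^2 ≡ 3752 × 5704 × 4000 × 4192 × 3712 × 1760 × 3872 × 2112 (mod 9208).
Accumulate the product:
3752 × 5704 = 21401408 ≡ 2016
2016 × 4000 = 8064000 ≡ 7000
7000 × 4192 = 29344000 ≡ 7312
7312 × 3712 = 27142144 ≡ 6168
6168 × 1760 = 10855680 ≡ 8656
8656 × 3872 = 33516032 ≡ 8120
8120 × 2112 = 17149440 ≡ 4144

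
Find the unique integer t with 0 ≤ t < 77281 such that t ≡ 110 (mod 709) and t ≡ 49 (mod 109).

68174

709⁻¹ mod 109: 709×2 ≡ 1 (mod 109), so 709⁻¹ ≡ 2.
t = 110 + 709×((49 − 110)×2 mod 109) = 110 + 709×96 = 68174.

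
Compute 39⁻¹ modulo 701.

18

By the extended Euclidean algorithm:
701 = 17*39 + 38
39 = 1*38 + 1
38 = 38*1 + 0
gcd(39, 701) = 1, so the inverse exists.
Bézout: 1 = −1*701 + 18*39.
So 39⁻¹ ≡ 18 (mod 701).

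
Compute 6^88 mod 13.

6^1 ≡ 6 (mod 13)
6^2 ≡ 6^2 = 36 ≡ 10 (mod 13)
6^4 ≡ 10^2 = 100 ≡ 9 (mod 13)
6^8 ≡ 9^2 = 81 ≡ 3 (mod 13)
6^16 ≡ 3^2 = 9 (mod 13)
6^32 ≡ 9^2 = 81 ≡ 3 (mod 13)
6^64 ≡ 3^2 = 9 (mod 13)
6^88 = 6^64 * 6^16 * 6^8 ≡ 9 * 9 * 3 (mod 13).
Accumulate the product:
9 * 9 = 81 ≡ 3
3 * 3 = 9

9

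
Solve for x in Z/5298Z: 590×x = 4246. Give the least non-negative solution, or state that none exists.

gcd(590, 5298) = 2, and 2 | 4246, so solutions exist.
Divide through by 2: 295×x ≡ 2123 mod 2649.
295⁻¹ ≡ 2209 (mod 2649).
x ≡ 2209×2123 ≡ 977 (mod 2649).
The smallest non-negative solution is x = 977.

977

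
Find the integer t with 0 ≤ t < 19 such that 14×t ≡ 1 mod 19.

Run the extended Euclidean algorithm:
19 = 1·14 + 5
14 = 2·5 + 4
5 = 1·4 + 1
4 = 4·1 + 0
gcd(14, 19) = 1, so the inverse exists.
Bézout: 1 = 3·19 − 4·14.
So 14⁻¹ ≡ −4 ≡ 15 (mod 19).

15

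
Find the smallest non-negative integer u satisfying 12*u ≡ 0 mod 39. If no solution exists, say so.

0

gcd(12, 39) = 3, and 3 | 0, so solutions exist.
Divide through by 3: 4*u mod 13 = 0.
4⁻¹ ≡ 10 (mod 13).
u ≡ 10*0 ≡ 0 (mod 13).
The smallest non-negative solution is u = 0.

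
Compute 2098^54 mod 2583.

1765

Compute successive squares:
54 in binary is 110110, i.e. 54 = 32 + 16 + 4 + 2.
2098^1 ≡ 2098 (mod 2583)
2098^2 ≡ 2098^2 = 4401604 ≡ 172 (mod 2583)
2098^4 ≡ 172^2 = 29584 ≡ 1171 (mod 2583)
2098^8 ≡ 1171^2 = 1371241 ≡ 2251 (mod 2583)
2098^16 ≡ 2251^2 = 5067001 ≡ 1738 (mod 2583)
2098^32 ≡ 1738^2 = 3020644 ≡ 1117 (mod 2583)
2098^54 = 2098^32 * 2098^16 * 2098^4 * 2098^2 ≡ 1117 * 1738 * 1171 * 172 (mod 2583).
Accumulate the product:
1117 * 1738 = 1941346 ≡ 1513
1513 * 1171 = 1771723 ≡ 2368
2368 * 172 = 407296 ≡ 1765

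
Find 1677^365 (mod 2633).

750

Compute successive squares:
365 in binary is 101101101, i.e. 365 = 256 + 64 + 32 + 8 + 4 + 1.
1677^1 ≡ 1677 (mod 2633)
1677^2 ≡ 1677^2 = 2812329 ≡ 285 (mod 2633)
1677^4 ≡ 285^2 = 81225 ≡ 2235 (mod 2633)
1677^8 ≡ 2235^2 = 4995225 ≡ 424 (mod 2633)
1677^16 ≡ 424^2 = 179776 ≡ 732 (mod 2633)
1677^32 ≡ 732^2 = 535824 ≡ 1325 (mod 2633)
1677^64 ≡ 1325^2 = 1755625 ≡ 2047 (mod 2633)
1677^128 ≡ 2047^2 = 4190209 ≡ 1106 (mod 2633)
1677^256 ≡ 1106^2 = 1223236 ≡ 1524 (mod 2633)
1677^365 = 1677^256 * 1677^64 * 1677^32 * 1677^8 * 1677^4 * 1677^1 ≡ 1524 * 2047 * 1325 * 424 * 2235 * 1677 (mod 2633).
Accumulate the product:
1524 * 2047 = 3119628 ≡ 2156
2156 * 1325 = 2856700 ≡ 2528
2528 * 424 = 1071872 ≡ 241
241 * 2235 = 538635 ≡ 1503
1503 * 1677 = 2520531 ≡ 750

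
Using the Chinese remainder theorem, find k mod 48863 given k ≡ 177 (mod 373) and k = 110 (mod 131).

8756

373⁻¹ mod 131: 373*72 ≡ 1 (mod 131), so 373⁻¹ ≡ 72.
k = 177 + 373*((110 − 177)*72 mod 131) = 177 + 373*23 = 8756.
Check: 8756 mod 373 = 177, 8756 mod 131 = 110. ✓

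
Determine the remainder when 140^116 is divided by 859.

699

By square-and-multiply:
116 in binary is 1110100, i.e. 116 = 64 + 32 + 16 + 4.
140^1 ≡ 140 (mod 859)
140^2 ≡ 140^2 = 19600 ≡ 702 (mod 859)
140^4 ≡ 702^2 = 492804 ≡ 597 (mod 859)
140^8 ≡ 597^2 = 356409 ≡ 783 (mod 859)
140^16 ≡ 783^2 = 613089 ≡ 622 (mod 859)
140^32 ≡ 622^2 = 386884 ≡ 334 (mod 859)
140^64 ≡ 334^2 = 111556 ≡ 745 (mod 859)
140^116 = 140^64 × 140^32 × 140^16 × 140^4 ≡ 745 × 334 × 622 × 597 (mod 859).
Accumulate the product:
745 × 334 = 248830 ≡ 579
579 × 622 = 360138 ≡ 217
217 × 597 = 129549 ≡ 699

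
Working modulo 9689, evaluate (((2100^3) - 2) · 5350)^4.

(2100)^3 ≡ 1886 (mod 9689)
1886 - 2 = 1884
1884 · 5350 = 10079400 ≡ 2840 (mod 9689)
(2840)^4 ≡ 7598 (mod 9689)

7598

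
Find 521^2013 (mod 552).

Using repeated squaring:
521^1 ≡ 521 (mod 552)
521^2 ≡ 521^2 = 271441 ≡ 409 (mod 552)
521^4 ≡ 409^2 = 167281 ≡ 25 (mod 552)
521^8 ≡ 25^2 = 625 ≡ 73 (mod 552)
521^16 ≡ 73^2 = 5329 ≡ 361 (mod 552)
521^32 ≡ 361^2 = 130321 ≡ 49 (mod 552)
521^64 ≡ 49^2 = 2401 ≡ 193 (mod 552)
521^128 ≡ 193^2 = 37249 ≡ 265 (mod 552)
521^256 ≡ 265^2 = 70225 ≡ 121 (mod 552)
521^512 ≡ 121^2 = 14641 ≡ 289 (mod 552)
521^1024 ≡ 289^2 = 83521 ≡ 169 (mod 552)
521^2013 = 521^1024 × 521^512 × 521^256 × 521^128 × 521^64 × 521^16 × 521^8 × 521^4 × 521^1 ≡ 169 × 289 × 121 × 265 × 193 × 361 × 73 × 25 × 521 (mod 552).
Accumulate the product:
169 × 289 = 48841 ≡ 265
265 × 121 = 32065 ≡ 49
49 × 265 = 12985 ≡ 289
289 × 193 = 55777 ≡ 25
25 × 361 = 9025 ≡ 193
193 × 73 = 14089 ≡ 289
289 × 25 = 7225 ≡ 49
49 × 521 = 25529 ≡ 137

137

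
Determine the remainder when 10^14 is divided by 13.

9

By square-and-multiply:
14 in binary is 1110, i.e. 14 = 8 + 4 + 2.
10^1 ≡ 10 (mod 13)
10^2 ≡ 10^2 = 100 ≡ 9 (mod 13)
10^4 ≡ 9^2 = 81 ≡ 3 (mod 13)
10^8 ≡ 3^2 = 9 (mod 13)
10^14 = 10^8 * 10^4 * 10^2 ≡ 9 * 3 * 9 (mod 13).
Accumulate the product:
9 * 3 = 27 ≡ 1
1 * 9 = 9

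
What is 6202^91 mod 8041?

By square-and-multiply:
91 in binary is 1011011, i.e. 91 = 64 + 16 + 8 + 2 + 1.
6202^1 ≡ 6202 (mod 8041)
6202^2 ≡ 6202^2 = 38464804 ≡ 4701 (mod 8041)
6202^4 ≡ 4701^2 = 22099401 ≡ 2733 (mod 8041)
6202^8 ≡ 2733^2 = 7469289 ≡ 7241 (mod 8041)
6202^16 ≡ 7241^2 = 52432081 ≡ 4761 (mod 8041)
6202^32 ≡ 4761^2 = 22667121 ≡ 7583 (mod 8041)
6202^64 ≡ 7583^2 = 57501889 ≡ 698 (mod 8041)
6202^91 = 6202^64 * 6202^16 * 6202^8 * 6202^2 * 6202^1 ≡ 698 * 4761 * 7241 * 4701 * 6202 (mod 8041).
Accumulate the product:
698 * 4761 = 3323178 ≡ 2245
2245 * 7241 = 16256045 ≡ 5184
5184 * 4701 = 24369984 ≡ 5754
5754 * 6202 = 35686308 ≡ 350

350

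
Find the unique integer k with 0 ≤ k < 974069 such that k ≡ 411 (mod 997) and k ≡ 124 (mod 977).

521842

997⁻¹ mod 977: 997*342 ≡ 1 (mod 977), so 997⁻¹ ≡ 342.
k = 411 + 997*((124 − 411)*342 mod 977) = 411 + 997*523 = 521842.
Check: 521842 mod 997 = 411, 521842 mod 977 = 124. ✓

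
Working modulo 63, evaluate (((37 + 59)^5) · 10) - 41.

31

37 + 59 = 96 ≡ 33 (mod 63)
(33)^5 ≡ 45 (mod 63)
45 · 10 = 450 ≡ 9 (mod 63)
9 - 41 = -32 ≡ 31 (mod 63)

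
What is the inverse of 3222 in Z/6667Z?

867

By the extended Euclidean algorithm:
6667 = 2·3222 + 223
3222 = 14·223 + 100
223 = 2·100 + 23
100 = 4·23 + 8
23 = 2·8 + 7
8 = 1·7 + 1
7 = 7·1 + 0
gcd(3222, 6667) = 1, so the inverse exists.
Bézout: 1 = −419·6667 + 867·3222.
So 3222⁻¹ ≡ 867 (mod 6667).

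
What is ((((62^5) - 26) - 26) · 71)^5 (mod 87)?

2

(62)^5 ≡ 38 (mod 87)
38 - 26 = 12
12 - 26 = -14 ≡ 73 (mod 87)
73 · 71 = 5183 ≡ 50 (mod 87)
(50)^5 ≡ 2 (mod 87)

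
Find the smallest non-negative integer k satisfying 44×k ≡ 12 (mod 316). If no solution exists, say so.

29

gcd(44, 316) = 4, and 4 | 12, so solutions exist.
Divide through by 4: 11×k = 3 (mod 79).
11⁻¹ ≡ 36 (mod 79).
k ≡ 36×3 ≡ 29 (mod 79).
The smallest non-negative solution is k = 29.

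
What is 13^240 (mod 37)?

240 in binary is 11110000, i.e. 240 = 128 + 64 + 32 + 16.
13^1 ≡ 13 (mod 37)
13^2 ≡ 13^2 = 169 ≡ 21 (mod 37)
13^4 ≡ 21^2 = 441 ≡ 34 (mod 37)
13^8 ≡ 34^2 = 1156 ≡ 9 (mod 37)
13^16 ≡ 9^2 = 81 ≡ 7 (mod 37)
13^32 ≡ 7^2 = 49 ≡ 12 (mod 37)
13^64 ≡ 12^2 = 144 ≡ 33 (mod 37)
13^128 ≡ 33^2 = 1089 ≡ 16 (mod 37)
13^240 = 13^128 × 13^64 × 13^32 × 13^16 ≡ 16 × 33 × 12 × 7 (mod 37).
Accumulate the product:
16 × 33 = 528 ≡ 10
10 × 12 = 120 ≡ 9
9 × 7 = 63 ≡ 26

26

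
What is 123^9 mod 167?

Compute successive squares:
9 in binary is 1001, i.e. 9 = 8 + 1.
123^1 ≡ 123 (mod 167)
123^2 ≡ 123^2 = 15129 ≡ 99 (mod 167)
123^4 ≡ 99^2 = 9801 ≡ 115 (mod 167)
123^8 ≡ 115^2 = 13225 ≡ 32 (mod 167)
123^9 = 123^8 * 123^1 ≡ 32 * 123 (mod 167).
32 * 123 = 3936 ≡ 95 (mod 167).

95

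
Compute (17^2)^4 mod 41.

16

(17)^2 ≡ 2 (mod 41)
(2)^4 ≡ 16 (mod 41)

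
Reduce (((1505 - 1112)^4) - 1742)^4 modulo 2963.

1505 - 1112 = 393
(393)^4 ≡ 2831 (mod 2963)
2831 - 1742 = 1089
(1089)^4 ≡ 1316 (mod 2963)

1316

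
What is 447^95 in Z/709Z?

130

Compute successive squares:
95 in binary is 1011111, i.e. 95 = 64 + 16 + 8 + 4 + 2 + 1.
447^1 ≡ 447 (mod 709)
447^2 ≡ 447^2 = 199809 ≡ 580 (mod 709)
447^4 ≡ 580^2 = 336400 ≡ 334 (mod 709)
447^8 ≡ 334^2 = 111556 ≡ 243 (mod 709)
447^16 ≡ 243^2 = 59049 ≡ 202 (mod 709)
447^32 ≡ 202^2 = 40804 ≡ 391 (mod 709)
447^64 ≡ 391^2 = 152881 ≡ 446 (mod 709)
447^95 = 447^64 × 447^16 × 447^8 × 447^4 × 447^2 × 447^1 ≡ 446 × 202 × 243 × 334 × 580 × 447 (mod 709).
Accumulate the product:
446 × 202 = 90092 ≡ 49
49 × 243 = 11907 ≡ 563
563 × 334 = 188042 ≡ 157
157 × 580 = 91060 ≡ 308
308 × 447 = 137676 ≡ 130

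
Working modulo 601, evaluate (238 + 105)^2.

454

238 + 105 = 343
(343)^2 ≡ 454 (mod 601)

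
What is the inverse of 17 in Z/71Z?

71 = 4×17 + 3
17 = 5×3 + 2
3 = 1×2 + 1
2 = 2×1 + 0
gcd(17, 71) = 1, so the inverse exists.
Back-substitute for 1:
1 = 1×3 − 1×2
  = −1×17 + 6×3
  = 6×71 − 25×17
So 17⁻¹ ≡ −25 ≡ 46 (mod 71).

46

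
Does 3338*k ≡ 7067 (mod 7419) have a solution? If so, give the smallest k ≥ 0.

gcd(3338, 7419) = 1, so a unique solution mod 7419 exists.
3338⁻¹ ≡ 2696 (mod 7419).
k ≡ 2696*7067 ≡ 640 (mod 7419).

640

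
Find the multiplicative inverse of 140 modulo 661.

661 = 4·140 + 101
140 = 1·101 + 39
101 = 2·39 + 23
39 = 1·23 + 16
23 = 1·16 + 7
16 = 2·7 + 2
7 = 3·2 + 1
2 = 2·1 + 0
gcd(140, 661) = 1, so the inverse exists.
Bézout: 1 = 61·661 − 288·140.
So 140⁻¹ ≡ −288 ≡ 373 (mod 661).

373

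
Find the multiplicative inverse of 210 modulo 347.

309

347 = 1·210 + 137
210 = 1·137 + 73
137 = 1·73 + 64
73 = 1·64 + 9
64 = 7·9 + 1
9 = 9·1 + 0
gcd(210, 347) = 1, so the inverse exists.
Back-substitute for 1:
1 = 1·64 − 7·9
  = −7·73 + 8·64
  = 8·137 − 15·73
  = −15·210 + 23·137
  = 23·347 − 38·210
So 210⁻¹ ≡ −38 ≡ 309 (mod 347).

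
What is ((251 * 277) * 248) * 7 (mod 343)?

259

251 * 277 = 69527 ≡ 241 (mod 343)
241 * 248 = 59768 ≡ 86 (mod 343)
86 * 7 = 602 ≡ 259 (mod 343)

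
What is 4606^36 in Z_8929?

7399

4606^1 ≡ 4606 (mod 8929)
4606^2 ≡ 4606^2 = 21215236 ≡ 8861 (mod 8929)
4606^4 ≡ 8861^2 = 78517321 ≡ 4624 (mod 8929)
4606^8 ≡ 4624^2 = 21381376 ≡ 5350 (mod 8929)
4606^16 ≡ 5350^2 = 28622500 ≡ 5055 (mod 8929)
4606^32 ≡ 5055^2 = 25553025 ≡ 7156 (mod 8929)
4606^36 = 4606^32 · 4606^4 ≡ 7156 · 4624 (mod 8929).
7156 · 4624 = 33089344 ≡ 7399 (mod 8929).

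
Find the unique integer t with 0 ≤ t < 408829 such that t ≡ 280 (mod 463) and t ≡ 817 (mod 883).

463⁻¹ mod 883: 463×267 ≡ 1 (mod 883), so 463⁻¹ ≡ 267.
t = 280 + 463×((817 − 280)×267 mod 883) = 280 + 463×333 = 154459.
Check: 154459 mod 463 = 280, 154459 mod 883 = 817. ✓

154459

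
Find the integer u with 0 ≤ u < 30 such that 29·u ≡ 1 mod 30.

30 = 1×29 + 1
29 = 29×1 + 0
gcd(29, 30) = 1, so the inverse exists.
Back-substitute for 1:
1 = 1×30 − 1×29
So 29⁻¹ ≡ −1 ≡ 29 (mod 30).

29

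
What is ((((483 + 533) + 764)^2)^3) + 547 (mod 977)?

193

483 + 533 = 1016 ≡ 39 (mod 977)
39 + 764 = 803
(803)^2 ≡ 966 (mod 977)
(966)^3 ≡ 623 (mod 977)
623 + 547 = 1170 ≡ 193 (mod 977)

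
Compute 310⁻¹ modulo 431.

374

Apply the Euclidean algorithm and back-substitute:
431 = 1·310 + 121
310 = 2·121 + 68
121 = 1·68 + 53
68 = 1·53 + 15
53 = 3·15 + 8
15 = 1·8 + 7
8 = 1·7 + 1
7 = 7·1 + 0
gcd(310, 431) = 1, so the inverse exists.
Back-substitute for 1:
1 = 1·8 − 1·7
  = −1·15 + 2·8
  = 2·53 − 7·15
  = −7·68 + 9·53
  = 9·121 − 16·68
  = −16·310 + 41·121
  = 41·431 − 57·310
So 310⁻¹ ≡ −57 ≡ 374 (mod 431).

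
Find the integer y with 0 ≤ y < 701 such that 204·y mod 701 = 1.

Apply the Euclidean algorithm and back-substitute:
701 = 3×204 + 89
204 = 2×89 + 26
89 = 3×26 + 11
26 = 2×11 + 4
11 = 2×4 + 3
4 = 1×3 + 1
3 = 3×1 + 0
gcd(204, 701) = 1, so the inverse exists.
Back-substitute for 1:
1 = 1×4 − 1×3
  = −1×11 + 3×4
  = 3×26 − 7×11
  = −7×89 + 24×26
  = 24×204 − 55×89
  = −55×701 + 189×204
So 204⁻¹ ≡ 189 (mod 701).

189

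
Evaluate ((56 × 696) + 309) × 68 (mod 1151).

1060

56 × 696 = 38976 ≡ 993 (mod 1151)
993 + 309 = 1302 ≡ 151 (mod 1151)
151 × 68 = 10268 ≡ 1060 (mod 1151)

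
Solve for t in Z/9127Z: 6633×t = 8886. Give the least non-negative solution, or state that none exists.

4183

gcd(6633, 9127) = 1, so a unique solution mod 9127 exists.
6633⁻¹ ≡ 172 (mod 9127).
t ≡ 172×8886 ≡ 4183 (mod 9127).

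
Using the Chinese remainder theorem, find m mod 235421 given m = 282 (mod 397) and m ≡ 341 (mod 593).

61420

397⁻¹ mod 593: 397×475 ≡ 1 (mod 593), so 397⁻¹ ≡ 475.
m = 282 + 397×((341 − 282)×475 mod 593) = 282 + 397×154 = 61420.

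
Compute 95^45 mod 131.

By square-and-multiply:
45 in binary is 101101, i.e. 45 = 32 + 8 + 4 + 1.
95^1 ≡ 95 (mod 131)
95^2 ≡ 95^2 = 9025 ≡ 117 (mod 131)
95^4 ≡ 117^2 = 13689 ≡ 65 (mod 131)
95^8 ≡ 65^2 = 4225 ≡ 33 (mod 131)
95^16 ≡ 33^2 = 1089 ≡ 41 (mod 131)
95^32 ≡ 41^2 = 1681 ≡ 109 (mod 131)
95^45 = 95^32 * 95^8 * 95^4 * 95^1 ≡ 109 * 33 * 65 * 95 (mod 131).
Accumulate the product:
109 * 33 = 3597 ≡ 60
60 * 65 = 3900 ≡ 101
101 * 95 = 9595 ≡ 32

32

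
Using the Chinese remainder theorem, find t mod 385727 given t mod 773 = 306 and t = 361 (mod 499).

120121

773⁻¹ mod 499: 773×275 ≡ 1 (mod 499), so 773⁻¹ ≡ 275.
t = 306 + 773×((361 − 306)×275 mod 499) = 306 + 773×155 = 120121.
Check: 120121 mod 773 = 306, 120121 mod 499 = 361. ✓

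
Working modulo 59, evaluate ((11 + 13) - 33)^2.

11 + 13 = 24
24 - 33 = -9 ≡ 50 (mod 59)
(50)^2 ≡ 22 (mod 59)

22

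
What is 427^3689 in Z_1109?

984

427^1 ≡ 427 (mod 1109)
427^2 ≡ 427^2 = 182329 ≡ 453 (mod 1109)
427^4 ≡ 453^2 = 205209 ≡ 44 (mod 1109)
427^8 ≡ 44^2 = 1936 ≡ 827 (mod 1109)
427^16 ≡ 827^2 = 683929 ≡ 785 (mod 1109)
427^32 ≡ 785^2 = 616225 ≡ 730 (mod 1109)
427^64 ≡ 730^2 = 532900 ≡ 580 (mod 1109)
427^128 ≡ 580^2 = 336400 ≡ 373 (mod 1109)
427^256 ≡ 373^2 = 139129 ≡ 504 (mod 1109)
427^512 ≡ 504^2 = 254016 ≡ 55 (mod 1109)
427^1024 ≡ 55^2 = 3025 ≡ 807 (mod 1109)
427^2048 ≡ 807^2 = 651249 ≡ 266 (mod 1109)
427^3689 = 427^2048 * 427^1024 * 427^512 * 427^64 * 427^32 * 427^8 * 427^1 ≡ 266 * 807 * 55 * 580 * 730 * 827 * 427 (mod 1109).
Accumulate the product:
266 * 807 = 214662 ≡ 625
625 * 55 = 34375 ≡ 1105
1105 * 580 = 640900 ≡ 1007
1007 * 730 = 735110 ≡ 952
952 * 827 = 787304 ≡ 1023
1023 * 427 = 436821 ≡ 984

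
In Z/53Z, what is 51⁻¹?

By the extended Euclidean algorithm:
53 = 1*51 + 2
51 = 25*2 + 1
2 = 2*1 + 0
gcd(51, 53) = 1, so the inverse exists.
Back-substitute for 1:
1 = 1*51 − 25*2
  = −25*53 + 26*51
So 51⁻¹ ≡ 26 (mod 53).

26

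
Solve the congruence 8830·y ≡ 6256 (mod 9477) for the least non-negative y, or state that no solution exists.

6904

gcd(8830, 9477) = 1, so a unique solution mod 9477 exists.
8830⁻¹ ≡ 7939 (mod 9477).
y ≡ 7939·6256 ≡ 6904 (mod 9477).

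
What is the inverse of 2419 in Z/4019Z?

4019 = 1×2419 + 1600
2419 = 1×1600 + 819
1600 = 1×819 + 781
819 = 1×781 + 38
781 = 20×38 + 21
38 = 1×21 + 17
21 = 1×17 + 4
17 = 4×4 + 1
4 = 4×1 + 0
gcd(2419, 4019) = 1, so the inverse exists.
Back-substitute for 1:
1 = 1×17 − 4×4
  = −4×21 + 5×17
  = 5×38 − 9×21
  = −9×781 + 185×38
  = 185×819 − 194×781
  = −194×1600 + 379×819
  = 379×2419 − 573×1600
  = −573×4019 + 952×2419
So 2419⁻¹ ≡ 952 (mod 4019).

952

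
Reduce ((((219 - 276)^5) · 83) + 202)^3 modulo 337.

7

219 - 276 = -57 ≡ 280 (mod 337)
(280)^5 ≡ 212 (mod 337)
212 · 83 = 17596 ≡ 72 (mod 337)
72 + 202 = 274
(274)^3 ≡ 7 (mod 337)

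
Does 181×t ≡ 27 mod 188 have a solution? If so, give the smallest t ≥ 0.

gcd(181, 188) = 1, so a unique solution mod 188 exists.
181⁻¹ ≡ 161 (mod 188).
t ≡ 161×27 ≡ 23 (mod 188).

23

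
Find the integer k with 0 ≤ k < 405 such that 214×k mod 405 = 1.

By the extended Euclidean algorithm:
405 = 1*214 + 191
214 = 1*191 + 23
191 = 8*23 + 7
23 = 3*7 + 2
7 = 3*2 + 1
2 = 2*1 + 0
gcd(214, 405) = 1, so the inverse exists.
Back-substitute for 1:
1 = 1*7 − 3*2
  = −3*23 + 10*7
  = 10*191 − 83*23
  = −83*214 + 93*191
  = 93*405 − 176*214
So 214⁻¹ ≡ −176 ≡ 229 (mod 405).

229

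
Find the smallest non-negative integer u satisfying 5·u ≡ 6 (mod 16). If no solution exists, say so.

gcd(5, 16) = 1, so a unique solution mod 16 exists.
5⁻¹ ≡ 13 (mod 16).
u ≡ 13·6 ≡ 14 (mod 16).

14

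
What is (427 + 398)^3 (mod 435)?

225

427 + 398 = 825 ≡ 390 (mod 435)
(390)^3 ≡ 225 (mod 435)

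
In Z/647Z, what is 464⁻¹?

647 = 1*464 + 183
464 = 2*183 + 98
183 = 1*98 + 85
98 = 1*85 + 13
85 = 6*13 + 7
13 = 1*7 + 6
7 = 1*6 + 1
6 = 6*1 + 0
gcd(464, 647) = 1, so the inverse exists.
Back-substitute for 1:
1 = 1*7 − 1*6
  = −1*13 + 2*7
  = 2*85 − 13*13
  = −13*98 + 15*85
  = 15*183 − 28*98
  = −28*464 + 71*183
  = 71*647 − 99*464
So 464⁻¹ ≡ −99 ≡ 548 (mod 647).

548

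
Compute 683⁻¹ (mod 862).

862 = 1·683 + 179
683 = 3·179 + 146
179 = 1·146 + 33
146 = 4·33 + 14
33 = 2·14 + 5
14 = 2·5 + 4
5 = 1·4 + 1
4 = 4·1 + 0
gcd(683, 862) = 1, so the inverse exists.
Bézout: 1 = 145·862 − 183·683.
So 683⁻¹ ≡ −183 ≡ 679 (mod 862).

679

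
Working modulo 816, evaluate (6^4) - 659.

(6)^4 ≡ 480 (mod 816)
480 - 659 = -179 ≡ 637 (mod 816)

637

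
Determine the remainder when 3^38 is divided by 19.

9

Compute successive squares:
38 in binary is 100110, i.e. 38 = 32 + 4 + 2.
3^1 ≡ 3 (mod 19)
3^2 ≡ 3^2 = 9 (mod 19)
3^4 ≡ 9^2 = 81 ≡ 5 (mod 19)
3^8 ≡ 5^2 = 25 ≡ 6 (mod 19)
3^16 ≡ 6^2 = 36 ≡ 17 (mod 19)
3^32 ≡ 17^2 = 289 ≡ 4 (mod 19)
3^38 = 3^32 * 3^4 * 3^2 ≡ 4 * 5 * 9 (mod 19).
Accumulate the product:
4 * 5 = 20 ≡ 1
1 * 9 = 9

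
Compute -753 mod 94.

-753 = -9·94 + 93, so -753 ≡ 93 (mod 94).

93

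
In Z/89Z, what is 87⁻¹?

44

Apply the Euclidean algorithm and back-substitute:
89 = 1·87 + 2
87 = 43·2 + 1
2 = 2·1 + 0
gcd(87, 89) = 1, so the inverse exists.
Back-substitute for 1:
1 = 1·87 − 43·2
  = −43·89 + 44·87
So 87⁻¹ ≡ 44 (mod 89).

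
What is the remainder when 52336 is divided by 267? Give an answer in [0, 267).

52336 = 196*267 + 4, so 52336 ≡ 4 (mod 267).

4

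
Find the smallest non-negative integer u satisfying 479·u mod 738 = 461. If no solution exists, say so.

gcd(479, 738) = 1, so a unique solution mod 738 exists.
479⁻¹ ≡ 473 (mod 738).
u ≡ 473·461 ≡ 343 (mod 738).

343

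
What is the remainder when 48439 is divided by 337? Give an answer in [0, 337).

248

48439 = 143×337 + 248, so 48439 ≡ 248 (mod 337).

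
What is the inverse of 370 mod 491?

211

Apply the Euclidean algorithm and back-substitute:
491 = 1·370 + 121
370 = 3·121 + 7
121 = 17·7 + 2
7 = 3·2 + 1
2 = 2·1 + 0
gcd(370, 491) = 1, so the inverse exists.
Bézout: 1 = −159·491 + 211·370.
So 370⁻¹ ≡ 211 (mod 491).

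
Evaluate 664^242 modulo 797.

Compute successive squares:
664^1 ≡ 664 (mod 797)
664^2 ≡ 664^2 = 440896 ≡ 155 (mod 797)
664^4 ≡ 155^2 = 24025 ≡ 115 (mod 797)
664^8 ≡ 115^2 = 13225 ≡ 473 (mod 797)
664^16 ≡ 473^2 = 223729 ≡ 569 (mod 797)
664^32 ≡ 569^2 = 323761 ≡ 179 (mod 797)
664^64 ≡ 179^2 = 32041 ≡ 161 (mod 797)
664^128 ≡ 161^2 = 25921 ≡ 417 (mod 797)
664^242 = 664^128 × 664^64 × 664^32 × 664^16 × 664^2 ≡ 417 × 161 × 179 × 569 × 155 (mod 797).
Accumulate the product:
417 × 161 = 67137 ≡ 189
189 × 179 = 33831 ≡ 357
357 × 569 = 203133 ≡ 695
695 × 155 = 107725 ≡ 130

130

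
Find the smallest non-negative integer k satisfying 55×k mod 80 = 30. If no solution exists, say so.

gcd(55, 80) = 5, and 5 | 30, so solutions exist.
Divide through by 5: 11×k ≡ 6 mod 16.
11⁻¹ ≡ 3 (mod 16).
k ≡ 3×6 ≡ 2 (mod 16).
The smallest non-negative solution is k = 2.

2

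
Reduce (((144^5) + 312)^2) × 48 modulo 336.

48

(144)^5 ≡ 240 (mod 336)
240 + 312 = 552 ≡ 216 (mod 336)
(216)^2 ≡ 288 (mod 336)
288 × 48 = 13824 ≡ 48 (mod 336)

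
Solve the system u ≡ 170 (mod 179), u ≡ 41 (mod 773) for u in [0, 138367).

118310

179⁻¹ mod 773: 179·678 ≡ 1 (mod 773), so 179⁻¹ ≡ 678.
u = 170 + 179·((41 − 170)·678 mod 773) = 170 + 179·660 = 118310.
Check: 118310 mod 179 = 170, 118310 mod 773 = 41. ✓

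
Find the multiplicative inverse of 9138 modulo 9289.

5598

9289 = 1·9138 + 151
9138 = 60·151 + 78
151 = 1·78 + 73
78 = 1·73 + 5
73 = 14·5 + 3
5 = 1·3 + 2
3 = 1·2 + 1
2 = 2·1 + 0
gcd(9138, 9289) = 1, so the inverse exists.
Back-substitute for 1:
1 = 1·3 − 1·2
  = −1·5 + 2·3
  = 2·73 − 29·5
  = −29·78 + 31·73
  = 31·151 − 60·78
  = −60·9138 + 3631·151
  = 3631·9289 − 3691·9138
So 9138⁻¹ ≡ −3691 ≡ 5598 (mod 9289).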